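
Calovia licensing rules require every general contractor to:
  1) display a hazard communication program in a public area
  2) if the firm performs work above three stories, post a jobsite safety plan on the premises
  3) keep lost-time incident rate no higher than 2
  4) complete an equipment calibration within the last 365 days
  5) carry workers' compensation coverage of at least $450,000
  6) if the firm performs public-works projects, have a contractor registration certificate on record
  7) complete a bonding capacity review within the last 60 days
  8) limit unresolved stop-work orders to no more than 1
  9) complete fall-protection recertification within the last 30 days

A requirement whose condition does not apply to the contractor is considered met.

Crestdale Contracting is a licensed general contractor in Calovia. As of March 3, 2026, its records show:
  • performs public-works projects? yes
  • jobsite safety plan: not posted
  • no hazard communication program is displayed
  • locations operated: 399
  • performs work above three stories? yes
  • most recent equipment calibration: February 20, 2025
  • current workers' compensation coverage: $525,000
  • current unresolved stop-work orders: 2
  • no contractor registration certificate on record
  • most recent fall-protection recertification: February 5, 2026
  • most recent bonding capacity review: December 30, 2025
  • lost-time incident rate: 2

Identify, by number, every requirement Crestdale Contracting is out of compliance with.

1. hazard communication program absent → not met
2. condition 'performs work above three stories' holds; jobsite safety plan absent → not met
3. lost-time incident rate 2 ≤ 2 → met
4. equipment calibration 376 days ago vs limit 365 → not met
5. workers' compensation coverage $525,000 ≥ $450,000 → met
6. condition 'performs public-works projects' holds; contractor registration certificate absent → not met
7. bonding capacity review 63 days ago vs limit 60 → not met
8. unresolved stop-work orders 2 > 1 → not met
9. fall-protection recertification 26 days ago vs limit 30 → met
Not met: 1, 2, 4, 6, 7, 8

1, 2, 4, 6, 7, 8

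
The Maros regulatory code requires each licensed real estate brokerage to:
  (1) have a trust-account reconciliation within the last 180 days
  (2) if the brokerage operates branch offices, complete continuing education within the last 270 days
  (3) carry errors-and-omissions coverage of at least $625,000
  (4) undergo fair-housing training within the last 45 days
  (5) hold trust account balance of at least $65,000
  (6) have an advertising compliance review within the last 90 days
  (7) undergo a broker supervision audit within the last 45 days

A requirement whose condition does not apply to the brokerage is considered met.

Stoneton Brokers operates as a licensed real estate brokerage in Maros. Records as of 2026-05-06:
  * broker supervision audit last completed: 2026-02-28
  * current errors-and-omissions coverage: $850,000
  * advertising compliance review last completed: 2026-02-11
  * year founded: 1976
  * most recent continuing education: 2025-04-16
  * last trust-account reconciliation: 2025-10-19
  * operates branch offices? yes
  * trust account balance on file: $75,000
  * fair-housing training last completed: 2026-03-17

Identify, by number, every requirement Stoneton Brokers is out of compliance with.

1, 2, 4, 7

1. trust-account reconciliation 199 days ago vs limit 180 → not met
2. condition 'operates branch offices' holds; continuing education 385 days ago vs limit 270 → not met
3. errors-and-omissions coverage $850,000 ≥ $625,000 → met
4. fair-housing training 50 days ago vs limit 45 → not met
5. trust account balance $75,000 ≥ $65,000 → met
6. advertising compliance review 84 days ago vs limit 90 → met
7. broker supervision audit 67 days ago vs limit 45 → not met
Not met: 1, 2, 4, 7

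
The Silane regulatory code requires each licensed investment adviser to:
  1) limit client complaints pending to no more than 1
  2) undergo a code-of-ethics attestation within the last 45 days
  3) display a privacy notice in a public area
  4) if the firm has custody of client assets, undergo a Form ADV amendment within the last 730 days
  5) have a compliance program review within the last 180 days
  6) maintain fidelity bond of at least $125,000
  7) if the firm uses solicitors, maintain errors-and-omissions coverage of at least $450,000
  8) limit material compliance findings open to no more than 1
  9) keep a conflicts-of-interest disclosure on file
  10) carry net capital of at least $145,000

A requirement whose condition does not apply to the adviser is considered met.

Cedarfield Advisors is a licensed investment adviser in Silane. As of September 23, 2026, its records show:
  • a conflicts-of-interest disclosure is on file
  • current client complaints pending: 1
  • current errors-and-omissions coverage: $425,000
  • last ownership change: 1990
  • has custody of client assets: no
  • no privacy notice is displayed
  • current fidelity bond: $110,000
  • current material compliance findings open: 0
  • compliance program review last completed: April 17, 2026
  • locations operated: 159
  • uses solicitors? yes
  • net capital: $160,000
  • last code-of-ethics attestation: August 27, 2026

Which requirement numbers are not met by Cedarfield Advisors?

3, 6, 7

1. client complaints pending 1 ≤ 1 → met
2. code-of-ethics attestation 27 days ago vs limit 45 → met
3. privacy notice absent → not met
4. condition 'has custody of client assets' does not hold → requirement n/a → met
5. compliance program review 159 days ago vs limit 180 → met
6. fidelity bond $110,000 < $125,000 → not met
7. condition 'uses solicitors' holds; errors-and-omissions coverage $425,000 < $450,000 → not met
8. material compliance findings open 0 ≤ 1 → met
9. conflicts-of-interest disclosure present → met
10. net capital $160,000 ≥ $145,000 → met
Not met: 3, 6, 7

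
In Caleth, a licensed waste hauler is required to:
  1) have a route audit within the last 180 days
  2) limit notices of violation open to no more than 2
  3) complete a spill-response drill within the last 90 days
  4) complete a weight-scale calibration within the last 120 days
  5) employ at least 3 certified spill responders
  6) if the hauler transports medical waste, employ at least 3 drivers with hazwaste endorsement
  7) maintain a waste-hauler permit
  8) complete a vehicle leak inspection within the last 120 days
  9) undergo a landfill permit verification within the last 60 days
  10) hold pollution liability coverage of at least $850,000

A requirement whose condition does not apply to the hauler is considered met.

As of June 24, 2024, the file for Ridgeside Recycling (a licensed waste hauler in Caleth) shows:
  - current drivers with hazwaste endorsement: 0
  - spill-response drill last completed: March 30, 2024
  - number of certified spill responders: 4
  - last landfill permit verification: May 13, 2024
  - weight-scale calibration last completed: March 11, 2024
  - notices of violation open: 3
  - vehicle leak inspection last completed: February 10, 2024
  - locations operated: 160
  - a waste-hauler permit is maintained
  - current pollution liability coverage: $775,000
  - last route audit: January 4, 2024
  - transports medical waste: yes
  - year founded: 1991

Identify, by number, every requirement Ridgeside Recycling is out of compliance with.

1. route audit 172 days ago vs limit 180 → met
2. notices of violation open 3 > 2 → not met
3. spill-response drill 86 days ago vs limit 90 → met
4. weight-scale calibration 105 days ago vs limit 120 → met
5. certified spill responders 4 ≥ 3 → met
6. condition 'transports medical waste' holds; drivers with hazwaste endorsement 0 < 3 → not met
7. waste-hauler permit present → met
8. vehicle leak inspection 135 days ago vs limit 120 → not met
9. landfill permit verification 42 days ago vs limit 60 → met
10. pollution liability coverage $775,000 < $850,000 → not met
Not met: 2, 6, 8, 10

2, 6, 8, 10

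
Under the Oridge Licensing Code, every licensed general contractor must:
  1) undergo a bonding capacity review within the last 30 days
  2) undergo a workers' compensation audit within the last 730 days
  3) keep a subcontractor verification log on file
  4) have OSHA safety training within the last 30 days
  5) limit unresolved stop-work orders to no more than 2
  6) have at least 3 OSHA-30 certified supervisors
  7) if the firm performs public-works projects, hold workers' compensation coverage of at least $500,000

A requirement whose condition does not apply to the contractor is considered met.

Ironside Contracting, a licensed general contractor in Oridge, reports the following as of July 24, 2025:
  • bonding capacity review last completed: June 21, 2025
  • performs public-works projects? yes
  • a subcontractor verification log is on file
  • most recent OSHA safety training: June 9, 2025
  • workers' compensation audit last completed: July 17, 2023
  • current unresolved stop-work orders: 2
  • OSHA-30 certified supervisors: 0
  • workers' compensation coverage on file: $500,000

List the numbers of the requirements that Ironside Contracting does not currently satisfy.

1, 2, 4, 6

1. bonding capacity review 33 days ago vs limit 30 → not met
2. workers' compensation audit 738 days ago vs limit 730 → not met
3. subcontractor verification log present → met
4. OSHA safety training 45 days ago vs limit 30 → not met
5. unresolved stop-work orders 2 ≤ 2 → met
6. OSHA-30 certified supervisors 0 < 3 → not met
7. condition 'performs public-works projects' holds; workers' compensation coverage $500,000 ≥ $500,000 → met
Not met: 1, 2, 4, 6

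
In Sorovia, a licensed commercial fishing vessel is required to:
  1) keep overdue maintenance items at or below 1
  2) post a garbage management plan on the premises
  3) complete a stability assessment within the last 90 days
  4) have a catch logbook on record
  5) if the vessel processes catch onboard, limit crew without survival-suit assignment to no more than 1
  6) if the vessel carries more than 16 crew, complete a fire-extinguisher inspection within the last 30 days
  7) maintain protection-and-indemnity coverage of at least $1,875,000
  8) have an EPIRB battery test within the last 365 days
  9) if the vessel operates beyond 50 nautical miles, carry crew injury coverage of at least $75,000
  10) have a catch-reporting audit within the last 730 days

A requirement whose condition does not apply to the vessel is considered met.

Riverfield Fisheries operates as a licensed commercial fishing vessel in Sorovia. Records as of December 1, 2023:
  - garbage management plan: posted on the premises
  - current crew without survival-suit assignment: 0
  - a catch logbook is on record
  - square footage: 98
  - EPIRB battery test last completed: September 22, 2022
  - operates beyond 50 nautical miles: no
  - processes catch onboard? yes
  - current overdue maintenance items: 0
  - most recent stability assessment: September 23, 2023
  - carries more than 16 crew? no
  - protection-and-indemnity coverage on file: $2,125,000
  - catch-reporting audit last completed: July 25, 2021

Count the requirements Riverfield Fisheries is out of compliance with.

1. overdue maintenance items 0 ≤ 1 → met
2. garbage management plan present → met
3. stability assessment 69 days ago vs limit 90 → met
4. catch logbook present → met
5. condition 'processes catch onboard' holds; crew without survival-suit assignment 0 ≤ 1 → met
6. condition 'carries more than 16 crew' does not hold → requirement n/a → met
7. protection-and-indemnity coverage $2,125,000 ≥ $1,875,000 → met
8. EPIRB battery test 435 days ago vs limit 365 → not met
9. condition 'operates beyond 50 nautical miles' does not hold → requirement n/a → met
10. catch-reporting audit 859 days ago vs limit 730 → not met
Not met: 2 of 10

2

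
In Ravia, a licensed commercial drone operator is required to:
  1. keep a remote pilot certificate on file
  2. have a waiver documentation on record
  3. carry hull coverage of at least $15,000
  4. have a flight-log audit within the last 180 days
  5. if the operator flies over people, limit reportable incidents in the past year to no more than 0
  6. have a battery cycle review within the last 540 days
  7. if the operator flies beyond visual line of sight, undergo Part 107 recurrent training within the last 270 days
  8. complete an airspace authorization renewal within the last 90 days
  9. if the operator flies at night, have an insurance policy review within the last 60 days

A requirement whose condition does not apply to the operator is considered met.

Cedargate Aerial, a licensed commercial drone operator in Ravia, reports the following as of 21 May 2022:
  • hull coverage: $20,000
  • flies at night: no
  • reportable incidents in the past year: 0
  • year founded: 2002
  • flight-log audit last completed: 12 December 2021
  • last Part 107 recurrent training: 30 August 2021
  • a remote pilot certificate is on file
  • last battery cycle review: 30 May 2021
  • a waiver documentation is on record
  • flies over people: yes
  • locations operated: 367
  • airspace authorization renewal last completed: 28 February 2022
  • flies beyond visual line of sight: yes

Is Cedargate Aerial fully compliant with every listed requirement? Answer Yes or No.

1. remote pilot certificate present → met
2. waiver documentation present → met
3. hull coverage $20,000 ≥ $15,000 → met
4. flight-log audit 160 days ago vs limit 180 → met
5. condition 'flies over people' holds; reportable incidents in the past year 0 ≤ 0 → met
6. battery cycle review 356 days ago vs limit 540 → met
7. condition 'flies beyond visual line of sight' holds; Part 107 recurrent training 264 days ago vs limit 270 → met
8. airspace authorization renewal 82 days ago vs limit 90 → met
9. condition 'flies at night' does not hold → requirement n/a → met
All met.

Yes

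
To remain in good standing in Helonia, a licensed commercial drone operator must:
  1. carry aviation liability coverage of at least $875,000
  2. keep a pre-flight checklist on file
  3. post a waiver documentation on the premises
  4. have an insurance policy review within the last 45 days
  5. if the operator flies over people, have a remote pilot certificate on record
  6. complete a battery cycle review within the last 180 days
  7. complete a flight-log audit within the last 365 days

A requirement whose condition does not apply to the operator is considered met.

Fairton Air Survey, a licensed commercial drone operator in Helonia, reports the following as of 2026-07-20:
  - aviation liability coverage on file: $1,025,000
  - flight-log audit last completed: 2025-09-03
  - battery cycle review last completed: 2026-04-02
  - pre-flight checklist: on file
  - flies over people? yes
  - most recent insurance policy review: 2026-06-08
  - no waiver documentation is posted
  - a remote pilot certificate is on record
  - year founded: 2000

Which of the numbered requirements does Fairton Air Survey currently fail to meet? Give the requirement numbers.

3

1. aviation liability coverage $1,025,000 ≥ $875,000 → met
2. pre-flight checklist present → met
3. waiver documentation absent → not met
4. insurance policy review 42 days ago vs limit 45 → met
5. condition 'flies over people' holds; remote pilot certificate present → met
6. battery cycle review 109 days ago vs limit 180 → met
7. flight-log audit 320 days ago vs limit 365 → met
Not met: 3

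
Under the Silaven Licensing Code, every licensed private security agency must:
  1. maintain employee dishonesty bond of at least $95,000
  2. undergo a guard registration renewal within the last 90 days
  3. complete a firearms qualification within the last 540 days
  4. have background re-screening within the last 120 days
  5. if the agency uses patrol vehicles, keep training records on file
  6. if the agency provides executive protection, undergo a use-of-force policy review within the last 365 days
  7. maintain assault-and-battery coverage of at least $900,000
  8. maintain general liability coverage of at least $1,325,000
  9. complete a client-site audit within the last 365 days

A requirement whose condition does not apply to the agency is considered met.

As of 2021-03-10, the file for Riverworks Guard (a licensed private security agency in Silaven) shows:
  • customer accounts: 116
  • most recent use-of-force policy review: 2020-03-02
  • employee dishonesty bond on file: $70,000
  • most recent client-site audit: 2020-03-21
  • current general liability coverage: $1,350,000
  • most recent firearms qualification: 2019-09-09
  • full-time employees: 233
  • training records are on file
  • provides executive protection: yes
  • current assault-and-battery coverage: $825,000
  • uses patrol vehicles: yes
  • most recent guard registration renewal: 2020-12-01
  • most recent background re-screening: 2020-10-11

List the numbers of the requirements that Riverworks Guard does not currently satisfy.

1, 2, 3, 4, 6, 7

1. employee dishonesty bond $70,000 < $95,000 → not met
2. guard registration renewal 99 days ago vs limit 90 → not met
3. firearms qualification 548 days ago vs limit 540 → not met
4. background re-screening 150 days ago vs limit 120 → not met
5. condition 'uses patrol vehicles' holds; training records present → met
6. condition 'provides executive protection' holds; use-of-force policy review 373 days ago vs limit 365 → not met
7. assault-and-battery coverage $825,000 < $900,000 → not met
8. general liability coverage $1,350,000 ≥ $1,325,000 → met
9. client-site audit 354 days ago vs limit 365 → met
Not met: 1, 2, 3, 4, 6, 7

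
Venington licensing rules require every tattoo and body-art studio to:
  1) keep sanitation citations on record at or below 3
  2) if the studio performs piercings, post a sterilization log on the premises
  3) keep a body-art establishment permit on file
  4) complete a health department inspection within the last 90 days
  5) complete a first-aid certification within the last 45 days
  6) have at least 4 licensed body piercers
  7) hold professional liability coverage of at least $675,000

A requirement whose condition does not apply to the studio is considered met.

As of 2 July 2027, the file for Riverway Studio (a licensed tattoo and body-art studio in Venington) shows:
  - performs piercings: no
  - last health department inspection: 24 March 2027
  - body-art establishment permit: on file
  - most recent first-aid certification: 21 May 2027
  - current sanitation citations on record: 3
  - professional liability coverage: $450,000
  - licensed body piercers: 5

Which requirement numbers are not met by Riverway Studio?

1. sanitation citations on record 3 ≤ 3 → met
2. condition 'performs piercings' does not hold → requirement n/a → met
3. body-art establishment permit present → met
4. health department inspection 100 days ago vs limit 90 → not met
5. first-aid certification 42 days ago vs limit 45 → met
6. licensed body piercers 5 ≥ 4 → met
7. professional liability coverage $450,000 < $675,000 → not met
Not met: 4, 7

4, 7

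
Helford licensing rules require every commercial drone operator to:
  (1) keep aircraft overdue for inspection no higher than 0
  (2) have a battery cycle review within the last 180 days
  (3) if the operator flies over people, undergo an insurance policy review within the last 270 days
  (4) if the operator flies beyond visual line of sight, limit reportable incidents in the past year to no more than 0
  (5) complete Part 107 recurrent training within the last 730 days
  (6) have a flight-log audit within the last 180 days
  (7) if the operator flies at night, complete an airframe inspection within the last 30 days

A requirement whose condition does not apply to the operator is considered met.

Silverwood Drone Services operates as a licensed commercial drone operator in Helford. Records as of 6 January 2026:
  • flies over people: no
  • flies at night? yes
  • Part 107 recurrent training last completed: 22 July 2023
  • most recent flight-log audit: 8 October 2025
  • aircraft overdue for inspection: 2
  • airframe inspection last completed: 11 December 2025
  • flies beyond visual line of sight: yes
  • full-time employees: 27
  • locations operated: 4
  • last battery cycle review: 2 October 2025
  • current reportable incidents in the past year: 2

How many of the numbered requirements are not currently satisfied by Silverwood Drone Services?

3

1. aircraft overdue for inspection 2 > 0 → not met
2. battery cycle review 96 days ago vs limit 180 → met
3. condition 'flies over people' does not hold → requirement n/a → met
4. condition 'flies beyond visual line of sight' holds; reportable incidents in the past year 2 > 0 → not met
5. Part 107 recurrent training 899 days ago vs limit 730 → not met
6. flight-log audit 90 days ago vs limit 180 → met
7. condition 'flies at night' holds; airframe inspection 26 days ago vs limit 30 → met
Not met: 3 of 7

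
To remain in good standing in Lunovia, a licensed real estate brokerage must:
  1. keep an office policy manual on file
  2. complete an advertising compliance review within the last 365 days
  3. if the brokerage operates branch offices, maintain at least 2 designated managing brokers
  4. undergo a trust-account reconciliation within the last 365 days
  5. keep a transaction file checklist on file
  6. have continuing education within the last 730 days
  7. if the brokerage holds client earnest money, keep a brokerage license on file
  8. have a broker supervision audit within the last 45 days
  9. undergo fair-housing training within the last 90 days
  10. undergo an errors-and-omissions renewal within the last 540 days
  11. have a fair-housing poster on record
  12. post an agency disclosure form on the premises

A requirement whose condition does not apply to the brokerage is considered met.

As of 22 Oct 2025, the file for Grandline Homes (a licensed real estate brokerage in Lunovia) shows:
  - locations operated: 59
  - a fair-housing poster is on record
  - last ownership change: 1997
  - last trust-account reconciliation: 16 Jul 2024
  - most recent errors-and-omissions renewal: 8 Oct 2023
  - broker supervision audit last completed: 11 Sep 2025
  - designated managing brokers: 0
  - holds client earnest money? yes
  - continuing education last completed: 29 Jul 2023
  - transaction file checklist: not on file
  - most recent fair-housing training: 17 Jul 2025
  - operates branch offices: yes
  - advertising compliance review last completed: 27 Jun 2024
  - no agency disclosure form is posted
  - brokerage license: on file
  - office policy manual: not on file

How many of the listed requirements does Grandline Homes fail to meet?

1. office policy manual absent → not met
2. advertising compliance review 482 days ago vs limit 365 → not met
3. condition 'operates branch offices' holds; designated managing brokers 0 < 2 → not met
4. trust-account reconciliation 463 days ago vs limit 365 → not met
5. transaction file checklist absent → not met
6. continuing education 816 days ago vs limit 730 → not met
7. condition 'holds client earnest money' holds; brokerage license present → met
8. broker supervision audit 41 days ago vs limit 45 → met
9. fair-housing training 97 days ago vs limit 90 → not met
10. errors-and-omissions renewal 745 days ago vs limit 540 → not met
11. fair-housing poster present → met
12. agency disclosure form absent → not met
Not met: 9 of 12

9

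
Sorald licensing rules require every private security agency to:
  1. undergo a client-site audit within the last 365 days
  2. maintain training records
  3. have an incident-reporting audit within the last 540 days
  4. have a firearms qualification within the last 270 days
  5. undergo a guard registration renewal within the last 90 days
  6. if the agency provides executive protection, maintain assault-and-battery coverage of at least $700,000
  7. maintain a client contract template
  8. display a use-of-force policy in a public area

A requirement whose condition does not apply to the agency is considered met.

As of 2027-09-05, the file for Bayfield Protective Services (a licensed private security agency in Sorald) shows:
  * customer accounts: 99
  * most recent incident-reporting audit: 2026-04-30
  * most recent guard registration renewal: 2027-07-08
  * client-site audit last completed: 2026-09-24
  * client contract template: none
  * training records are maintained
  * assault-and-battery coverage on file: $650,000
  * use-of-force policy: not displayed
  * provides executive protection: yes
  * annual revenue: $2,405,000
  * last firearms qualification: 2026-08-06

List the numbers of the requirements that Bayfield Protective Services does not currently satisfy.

1. client-site audit 346 days ago vs limit 365 → met
2. training records present → met
3. incident-reporting audit 493 days ago vs limit 540 → met
4. firearms qualification 395 days ago vs limit 270 → not met
5. guard registration renewal 59 days ago vs limit 90 → met
6. condition 'provides executive protection' holds; assault-and-battery coverage $650,000 < $700,000 → not met
7. client contract template absent → not met
8. use-of-force policy absent → not met
Not met: 4, 6, 7, 8

4, 6, 7, 8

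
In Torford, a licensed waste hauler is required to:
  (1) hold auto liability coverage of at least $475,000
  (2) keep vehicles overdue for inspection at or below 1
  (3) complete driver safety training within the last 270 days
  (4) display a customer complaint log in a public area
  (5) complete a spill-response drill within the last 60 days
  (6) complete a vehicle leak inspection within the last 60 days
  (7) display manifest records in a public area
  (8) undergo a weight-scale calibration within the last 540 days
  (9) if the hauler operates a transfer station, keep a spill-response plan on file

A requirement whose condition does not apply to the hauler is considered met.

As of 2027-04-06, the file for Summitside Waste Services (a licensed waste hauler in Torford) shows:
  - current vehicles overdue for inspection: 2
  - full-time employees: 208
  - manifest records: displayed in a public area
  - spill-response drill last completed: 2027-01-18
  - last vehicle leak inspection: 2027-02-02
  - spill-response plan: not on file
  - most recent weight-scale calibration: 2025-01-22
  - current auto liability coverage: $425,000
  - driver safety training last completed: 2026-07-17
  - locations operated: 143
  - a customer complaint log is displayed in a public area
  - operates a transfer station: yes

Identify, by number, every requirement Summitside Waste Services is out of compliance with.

1. auto liability coverage $425,000 < $475,000 → not met
2. vehicles overdue for inspection 2 > 1 → not met
3. driver safety training 263 days ago vs limit 270 → met
4. customer complaint log present → met
5. spill-response drill 78 days ago vs limit 60 → not met
6. vehicle leak inspection 63 days ago vs limit 60 → not met
7. manifest records present → met
8. weight-scale calibration 804 days ago vs limit 540 → not met
9. condition 'operates a transfer station' holds; spill-response plan absent → not met
Not met: 1, 2, 5, 6, 8, 9

1, 2, 5, 6, 8, 9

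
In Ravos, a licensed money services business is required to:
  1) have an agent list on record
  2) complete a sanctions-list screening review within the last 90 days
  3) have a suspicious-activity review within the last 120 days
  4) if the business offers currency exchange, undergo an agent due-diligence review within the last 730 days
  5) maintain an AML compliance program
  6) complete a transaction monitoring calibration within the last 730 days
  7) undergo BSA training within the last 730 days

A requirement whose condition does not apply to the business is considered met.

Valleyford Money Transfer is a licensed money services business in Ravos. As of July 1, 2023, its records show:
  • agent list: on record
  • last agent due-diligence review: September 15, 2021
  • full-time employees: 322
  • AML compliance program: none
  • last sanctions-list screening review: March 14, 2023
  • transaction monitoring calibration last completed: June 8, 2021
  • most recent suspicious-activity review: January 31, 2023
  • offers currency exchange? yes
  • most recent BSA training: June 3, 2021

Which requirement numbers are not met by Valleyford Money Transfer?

1. agent list present → met
2. sanctions-list screening review 109 days ago vs limit 90 → not met
3. suspicious-activity review 151 days ago vs limit 120 → not met
4. condition 'offers currency exchange' holds; agent due-diligence review 654 days ago vs limit 730 → met
5. AML compliance program absent → not met
6. transaction monitoring calibration 753 days ago vs limit 730 → not met
7. BSA training 758 days ago vs limit 730 → not met
Not met: 2, 3, 5, 6, 7

2, 3, 5, 6, 7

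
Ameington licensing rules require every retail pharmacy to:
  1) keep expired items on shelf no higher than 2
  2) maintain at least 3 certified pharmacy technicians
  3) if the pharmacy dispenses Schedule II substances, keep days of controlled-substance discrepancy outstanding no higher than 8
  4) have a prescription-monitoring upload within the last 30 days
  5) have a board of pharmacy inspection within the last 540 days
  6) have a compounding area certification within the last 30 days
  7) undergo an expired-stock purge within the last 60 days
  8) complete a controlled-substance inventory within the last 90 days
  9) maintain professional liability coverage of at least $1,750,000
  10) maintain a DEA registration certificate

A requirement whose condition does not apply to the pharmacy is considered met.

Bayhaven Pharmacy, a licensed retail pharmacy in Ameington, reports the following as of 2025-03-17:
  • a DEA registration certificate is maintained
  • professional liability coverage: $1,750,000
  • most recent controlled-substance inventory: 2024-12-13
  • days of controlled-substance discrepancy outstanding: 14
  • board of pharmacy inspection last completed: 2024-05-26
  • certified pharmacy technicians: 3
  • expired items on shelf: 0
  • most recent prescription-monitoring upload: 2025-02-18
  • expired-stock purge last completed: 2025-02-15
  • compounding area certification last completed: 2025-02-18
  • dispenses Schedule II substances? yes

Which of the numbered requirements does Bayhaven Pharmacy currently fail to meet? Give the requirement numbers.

1. expired items on shelf 0 ≤ 2 → met
2. certified pharmacy technicians 3 ≥ 3 → met
3. condition 'dispenses Schedule II substances' holds; days of controlled-substance discrepancy outstanding 14 > 8 → not met
4. prescription-monitoring upload 27 days ago vs limit 30 → met
5. board of pharmacy inspection 295 days ago vs limit 540 → met
6. compounding area certification 27 days ago vs limit 30 → met
7. expired-stock purge 30 days ago vs limit 60 → met
8. controlled-substance inventory 94 days ago vs limit 90 → not met
9. professional liability coverage $1,750,000 ≥ $1,750,000 → met
10. DEA registration certificate present → met
Not met: 3, 8

3, 8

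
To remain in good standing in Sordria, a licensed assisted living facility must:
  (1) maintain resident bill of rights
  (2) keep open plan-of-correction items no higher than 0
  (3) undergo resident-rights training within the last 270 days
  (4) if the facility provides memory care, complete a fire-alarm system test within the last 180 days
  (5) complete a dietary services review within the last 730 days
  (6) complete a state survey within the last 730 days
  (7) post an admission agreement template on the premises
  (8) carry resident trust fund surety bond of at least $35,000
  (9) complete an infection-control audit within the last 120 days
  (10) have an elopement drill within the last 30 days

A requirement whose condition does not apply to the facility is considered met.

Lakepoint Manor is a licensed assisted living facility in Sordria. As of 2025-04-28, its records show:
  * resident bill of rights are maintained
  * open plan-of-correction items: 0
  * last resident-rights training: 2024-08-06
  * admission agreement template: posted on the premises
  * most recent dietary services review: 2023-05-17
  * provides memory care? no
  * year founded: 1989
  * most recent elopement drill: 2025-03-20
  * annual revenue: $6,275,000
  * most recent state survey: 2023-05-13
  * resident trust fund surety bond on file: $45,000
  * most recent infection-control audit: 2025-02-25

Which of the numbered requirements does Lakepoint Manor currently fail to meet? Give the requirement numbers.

10

1. resident bill of rights present → met
2. open plan-of-correction items 0 ≤ 0 → met
3. resident-rights training 265 days ago vs limit 270 → met
4. condition 'provides memory care' does not hold → requirement n/a → met
5. dietary services review 712 days ago vs limit 730 → met
6. state survey 716 days ago vs limit 730 → met
7. admission agreement template present → met
8. resident trust fund surety bond $45,000 ≥ $35,000 → met
9. infection-control audit 62 days ago vs limit 120 → met
10. elopement drill 39 days ago vs limit 30 → not met
Not met: 10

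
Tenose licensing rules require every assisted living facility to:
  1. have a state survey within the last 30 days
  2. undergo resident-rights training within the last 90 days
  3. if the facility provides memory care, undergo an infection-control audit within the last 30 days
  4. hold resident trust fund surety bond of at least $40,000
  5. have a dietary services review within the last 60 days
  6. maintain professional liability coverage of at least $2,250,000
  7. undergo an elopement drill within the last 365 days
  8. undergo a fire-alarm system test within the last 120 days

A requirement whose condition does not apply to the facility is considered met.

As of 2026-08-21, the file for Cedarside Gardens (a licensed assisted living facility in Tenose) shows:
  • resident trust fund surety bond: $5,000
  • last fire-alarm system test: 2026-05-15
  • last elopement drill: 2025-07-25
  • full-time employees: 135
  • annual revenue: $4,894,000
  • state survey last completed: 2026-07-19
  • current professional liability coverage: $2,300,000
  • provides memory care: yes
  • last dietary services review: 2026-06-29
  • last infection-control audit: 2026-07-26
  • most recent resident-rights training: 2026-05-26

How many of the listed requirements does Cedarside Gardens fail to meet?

1. state survey 33 days ago vs limit 30 → not met
2. resident-rights training 87 days ago vs limit 90 → met
3. condition 'provides memory care' holds; infection-control audit 26 days ago vs limit 30 → met
4. resident trust fund surety bond $5,000 < $40,000 → not met
5. dietary services review 53 days ago vs limit 60 → met
6. professional liability coverage $2,300,000 ≥ $2,250,000 → met
7. elopement drill 392 days ago vs limit 365 → not met
8. fire-alarm system test 98 days ago vs limit 120 → met
Not met: 3 of 8

3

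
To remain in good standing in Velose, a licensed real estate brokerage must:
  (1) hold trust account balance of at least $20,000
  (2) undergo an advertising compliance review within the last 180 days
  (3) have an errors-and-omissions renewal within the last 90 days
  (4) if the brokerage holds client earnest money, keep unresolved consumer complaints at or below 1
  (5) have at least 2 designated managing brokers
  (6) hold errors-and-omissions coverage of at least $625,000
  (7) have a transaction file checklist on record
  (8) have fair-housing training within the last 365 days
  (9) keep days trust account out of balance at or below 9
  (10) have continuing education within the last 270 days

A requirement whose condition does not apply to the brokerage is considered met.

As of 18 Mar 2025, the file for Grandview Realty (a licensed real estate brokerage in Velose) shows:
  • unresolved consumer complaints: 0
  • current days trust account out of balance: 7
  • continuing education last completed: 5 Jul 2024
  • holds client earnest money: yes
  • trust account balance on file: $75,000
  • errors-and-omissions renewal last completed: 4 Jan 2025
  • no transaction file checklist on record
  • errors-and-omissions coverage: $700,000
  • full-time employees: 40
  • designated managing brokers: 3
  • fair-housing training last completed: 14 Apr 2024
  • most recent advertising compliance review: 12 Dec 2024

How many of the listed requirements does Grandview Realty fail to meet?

1. trust account balance $75,000 ≥ $20,000 → met
2. advertising compliance review 96 days ago vs limit 180 → met
3. errors-and-omissions renewal 73 days ago vs limit 90 → met
4. condition 'holds client earnest money' holds; unresolved consumer complaints 0 ≤ 1 → met
5. designated managing brokers 3 ≥ 2 → met
6. errors-and-omissions coverage $700,000 ≥ $625,000 → met
7. transaction file checklist absent → not met
8. fair-housing training 338 days ago vs limit 365 → met
9. days trust account out of balance 7 ≤ 9 → met
10. continuing education 256 days ago vs limit 270 → met
Not met: 1 of 10

1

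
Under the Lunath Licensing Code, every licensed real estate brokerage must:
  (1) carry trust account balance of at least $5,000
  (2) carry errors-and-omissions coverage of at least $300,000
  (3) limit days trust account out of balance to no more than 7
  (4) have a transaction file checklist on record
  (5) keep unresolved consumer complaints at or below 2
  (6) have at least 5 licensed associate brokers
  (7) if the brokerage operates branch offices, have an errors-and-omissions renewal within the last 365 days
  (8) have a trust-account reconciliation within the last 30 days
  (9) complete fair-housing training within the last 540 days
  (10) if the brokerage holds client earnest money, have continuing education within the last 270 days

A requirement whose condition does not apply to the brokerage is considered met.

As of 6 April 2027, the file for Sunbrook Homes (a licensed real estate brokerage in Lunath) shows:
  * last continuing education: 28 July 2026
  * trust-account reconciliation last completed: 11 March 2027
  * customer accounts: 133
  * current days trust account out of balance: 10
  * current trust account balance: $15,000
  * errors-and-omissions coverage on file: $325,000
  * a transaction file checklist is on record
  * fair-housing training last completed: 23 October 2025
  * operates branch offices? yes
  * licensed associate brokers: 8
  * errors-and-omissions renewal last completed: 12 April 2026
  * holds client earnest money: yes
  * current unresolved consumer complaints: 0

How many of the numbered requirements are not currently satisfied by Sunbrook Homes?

1. trust account balance $15,000 ≥ $5,000 → met
2. errors-and-omissions coverage $325,000 ≥ $300,000 → met
3. days trust account out of balance 10 > 7 → not met
4. transaction file checklist present → met
5. unresolved consumer complaints 0 ≤ 2 → met
6. licensed associate brokers 8 ≥ 5 → met
7. condition 'operates branch offices' holds; errors-and-omissions renewal 359 days ago vs limit 365 → met
8. trust-account reconciliation 26 days ago vs limit 30 → met
9. fair-housing training 530 days ago vs limit 540 → met
10. condition 'holds client earnest money' holds; continuing education 252 days ago vs limit 270 → met
Not met: 1 of 10

1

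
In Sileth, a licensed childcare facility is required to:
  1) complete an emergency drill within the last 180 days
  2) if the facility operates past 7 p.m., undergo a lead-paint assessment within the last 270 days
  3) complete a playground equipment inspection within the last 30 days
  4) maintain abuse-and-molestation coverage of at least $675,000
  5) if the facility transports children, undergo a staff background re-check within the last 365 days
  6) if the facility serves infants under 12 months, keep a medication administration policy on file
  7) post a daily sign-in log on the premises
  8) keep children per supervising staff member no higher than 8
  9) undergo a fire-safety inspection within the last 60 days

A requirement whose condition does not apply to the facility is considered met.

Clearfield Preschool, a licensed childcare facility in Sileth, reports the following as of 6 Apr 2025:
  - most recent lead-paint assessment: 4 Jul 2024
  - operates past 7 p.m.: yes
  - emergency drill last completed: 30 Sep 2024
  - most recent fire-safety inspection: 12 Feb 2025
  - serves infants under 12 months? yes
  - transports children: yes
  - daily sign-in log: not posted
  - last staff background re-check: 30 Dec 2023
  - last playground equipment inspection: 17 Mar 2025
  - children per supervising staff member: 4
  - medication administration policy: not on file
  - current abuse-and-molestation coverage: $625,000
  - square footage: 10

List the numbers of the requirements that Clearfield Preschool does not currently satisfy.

1, 2, 4, 5, 6, 7

1. emergency drill 188 days ago vs limit 180 → not met
2. condition 'operates past 7 p.m.' holds; lead-paint assessment 276 days ago vs limit 270 → not met
3. playground equipment inspection 20 days ago vs limit 30 → met
4. abuse-and-molestation coverage $625,000 < $675,000 → not met
5. condition 'transports children' holds; staff background re-check 463 days ago vs limit 365 → not met
6. condition 'serves infants under 12 months' holds; medication administration policy absent → not met
7. daily sign-in log absent → not met
8. children per supervising staff member 4 ≤ 8 → met
9. fire-safety inspection 53 days ago vs limit 60 → met
Not met: 1, 2, 4, 5, 6, 7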